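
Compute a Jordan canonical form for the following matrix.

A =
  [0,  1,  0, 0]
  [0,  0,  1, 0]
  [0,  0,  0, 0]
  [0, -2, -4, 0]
J_3(0) ⊕ J_1(0)

The characteristic polynomial is
  det(x·I − A) = x^4

Eigenvalues and multiplicities (the geometric multiplicity of λ is n − rank(A − λI), which equals the number of Jordan blocks for λ):
  λ = 0: algebraic multiplicity = 4, geometric multiplicity = 2

Determining the block sizes for each eigenvalue:
  λ = 0: with am = 4 and gm = 2, the partition is not yet determined (e.g. several partitions of 4 into 2 parts exist). Let N = A − (0)·I. Computing rank(N^1) = 2, rank(N^2) = 1, rank(N^3) = 0; the number of blocks of size ≥ j is rank(N^{j−1}) − rank(N^j), giving [2, 1, 1]. So we have 1 block(s) of size 3, 1 block(s) of size 1 → block sizes [3, 1]

Assembling the blocks gives a Jordan form
J =
  [0, 1, 0, 0]
  [0, 0, 1, 0]
  [0, 0, 0, 0]
  [0, 0, 0, 0]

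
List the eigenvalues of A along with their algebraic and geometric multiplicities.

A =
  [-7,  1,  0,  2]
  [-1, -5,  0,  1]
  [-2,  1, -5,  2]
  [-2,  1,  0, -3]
λ = -5: alg = 4, geom = 2

Step 1 — factor the characteristic polynomial to read off the algebraic multiplicities:
  χ_A(x) = (x + 5)^4

Step 2 — compute geometric multiplicities via the rank-nullity identity g(λ) = n − rank(A − λI):
  rank(A − (-5)·I) = 2, so dim ker(A − (-5)·I) = n − 2 = 2

Summary:
  λ = -5: algebraic multiplicity = 4, geometric multiplicity = 2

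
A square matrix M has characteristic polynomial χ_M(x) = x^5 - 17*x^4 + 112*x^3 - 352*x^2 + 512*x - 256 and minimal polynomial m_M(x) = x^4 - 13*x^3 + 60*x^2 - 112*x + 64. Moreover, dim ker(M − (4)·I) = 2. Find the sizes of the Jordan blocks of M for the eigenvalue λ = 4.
Block sizes for λ = 4: [3, 1]

Step 1 — from the characteristic polynomial, algebraic multiplicity of λ = 4 is 4. From dim ker(M − (4)·I) = 2, there are exactly 2 Jordan blocks for λ = 4.
Step 2 — from the minimal polynomial, the factor (x − 4)^3 tells us the largest block for λ = 4 has size 3.
Step 3 — with total size 4, 2 blocks, and largest block 3, the block sizes (in nonincreasing order) are [3, 1].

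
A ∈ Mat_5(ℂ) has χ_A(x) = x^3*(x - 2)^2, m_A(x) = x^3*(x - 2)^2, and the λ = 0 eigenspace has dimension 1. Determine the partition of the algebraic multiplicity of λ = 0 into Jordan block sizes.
Block sizes for λ = 0: [3]

Step 1 — from the characteristic polynomial, algebraic multiplicity of λ = 0 is 3. From dim ker(A − (0)·I) = 1, there are exactly 1 Jordan blocks for λ = 0.
Step 2 — from the minimal polynomial, the factor (x − 0)^3 tells us the largest block for λ = 0 has size 3.
Step 3 — with total size 3, 1 blocks, and largest block 3, the block sizes (in nonincreasing order) are [3].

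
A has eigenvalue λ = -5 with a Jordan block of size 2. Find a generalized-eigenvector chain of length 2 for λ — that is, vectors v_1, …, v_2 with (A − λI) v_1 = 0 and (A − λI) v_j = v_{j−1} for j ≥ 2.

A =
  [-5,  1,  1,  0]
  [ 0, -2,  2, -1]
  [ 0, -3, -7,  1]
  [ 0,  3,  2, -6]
A Jordan chain for λ = -5 of length 2:
v_1 = (1, 3, -3, 3)ᵀ
v_2 = (0, 1, 0, 0)ᵀ

Let N = A − (-5)·I. We want v_2 with N^2 v_2 = 0 but N^1 v_2 ≠ 0; then v_{j-1} := N · v_j for j = 2, …, 2.

Pick v_2 = (0, 1, 0, 0)ᵀ.
Then v_1 = N · v_2 = (1, 3, -3, 3)ᵀ.

Sanity check: (A − (-5)·I) v_1 = (0, 0, 0, 0)ᵀ = 0. ✓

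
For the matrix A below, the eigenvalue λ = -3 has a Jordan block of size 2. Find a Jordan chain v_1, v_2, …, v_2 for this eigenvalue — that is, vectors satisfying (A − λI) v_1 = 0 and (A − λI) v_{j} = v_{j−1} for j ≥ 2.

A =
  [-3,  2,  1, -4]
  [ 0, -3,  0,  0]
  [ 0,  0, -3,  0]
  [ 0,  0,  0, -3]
A Jordan chain for λ = -3 of length 2:
v_1 = (2, 0, 0, 0)ᵀ
v_2 = (0, 1, 0, 0)ᵀ

Let N = A − (-3)·I. We want v_2 with N^2 v_2 = 0 but N^1 v_2 ≠ 0; then v_{j-1} := N · v_j for j = 2, …, 2.

Pick v_2 = (0, 1, 0, 0)ᵀ.
Then v_1 = N · v_2 = (2, 0, 0, 0)ᵀ.

Sanity check: (A − (-3)·I) v_1 = (0, 0, 0, 0)ᵀ = 0. ✓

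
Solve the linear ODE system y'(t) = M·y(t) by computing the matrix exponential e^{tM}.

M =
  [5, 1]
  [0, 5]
e^{tM} =
  [exp(5*t), t*exp(5*t)]
  [0, exp(5*t)]

Strategy: write M = P · J · P⁻¹ where J is a Jordan canonical form, so e^{tM} = P · e^{tJ} · P⁻¹, and e^{tJ} can be computed block-by-block.

M has Jordan form
J =
  [5, 1]
  [0, 5]
(up to reordering of blocks).

Per-block formulas:
  For a 2×2 Jordan block J_2(5): exp(t · J_2(5)) = e^(5t)·(I + t·N), where N is the 2×2 nilpotent shift.

After assembling e^{tJ} and conjugating by P, we get:

e^{tM} =
  [exp(5*t), t*exp(5*t)]
  [0, exp(5*t)]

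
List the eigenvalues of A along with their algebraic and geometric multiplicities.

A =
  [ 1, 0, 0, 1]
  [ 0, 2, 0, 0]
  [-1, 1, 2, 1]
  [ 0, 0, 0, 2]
λ = 1: alg = 1, geom = 1; λ = 2: alg = 3, geom = 2

Step 1 — factor the characteristic polynomial to read off the algebraic multiplicities:
  χ_A(x) = (x - 2)^3*(x - 1)

Step 2 — compute geometric multiplicities via the rank-nullity identity g(λ) = n − rank(A − λI):
  rank(A − (1)·I) = 3, so dim ker(A − (1)·I) = n − 3 = 1
  rank(A − (2)·I) = 2, so dim ker(A − (2)·I) = n − 2 = 2

Summary:
  λ = 1: algebraic multiplicity = 1, geometric multiplicity = 1
  λ = 2: algebraic multiplicity = 3, geometric multiplicity = 2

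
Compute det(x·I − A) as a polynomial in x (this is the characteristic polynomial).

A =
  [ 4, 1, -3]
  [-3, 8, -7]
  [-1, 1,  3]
x^3 - 15*x^2 + 75*x - 125

Expanding det(x·I − A) (e.g. by cofactor expansion or by noting that A is similar to its Jordan form J, which has the same characteristic polynomial as A) gives
  χ_A(x) = x^3 - 15*x^2 + 75*x - 125
which factors as (x - 5)^3. The eigenvalues (with algebraic multiplicities) are λ = 5 with multiplicity 3.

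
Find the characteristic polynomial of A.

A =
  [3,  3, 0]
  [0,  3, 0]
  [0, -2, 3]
x^3 - 9*x^2 + 27*x - 27

Expanding det(x·I − A) (e.g. by cofactor expansion or by noting that A is similar to its Jordan form J, which has the same characteristic polynomial as A) gives
  χ_A(x) = x^3 - 9*x^2 + 27*x - 27
which factors as (x - 3)^3. The eigenvalues (with algebraic multiplicities) are λ = 3 with multiplicity 3.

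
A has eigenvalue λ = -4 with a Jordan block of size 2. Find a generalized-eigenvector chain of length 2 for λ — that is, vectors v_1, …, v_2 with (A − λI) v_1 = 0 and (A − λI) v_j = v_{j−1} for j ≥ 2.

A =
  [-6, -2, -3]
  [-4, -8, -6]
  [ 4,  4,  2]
A Jordan chain for λ = -4 of length 2:
v_1 = (-2, -4, 4)ᵀ
v_2 = (1, 0, 0)ᵀ

Let N = A − (-4)·I. We want v_2 with N^2 v_2 = 0 but N^1 v_2 ≠ 0; then v_{j-1} := N · v_j for j = 2, …, 2.

Pick v_2 = (1, 0, 0)ᵀ.
Then v_1 = N · v_2 = (-2, -4, 4)ᵀ.

Sanity check: (A − (-4)·I) v_1 = (0, 0, 0)ᵀ = 0. ✓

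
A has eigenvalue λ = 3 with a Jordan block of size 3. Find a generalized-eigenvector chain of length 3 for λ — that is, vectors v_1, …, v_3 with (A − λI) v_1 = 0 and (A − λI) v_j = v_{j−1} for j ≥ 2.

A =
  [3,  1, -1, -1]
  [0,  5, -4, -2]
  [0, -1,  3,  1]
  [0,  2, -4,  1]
A Jordan chain for λ = 3 of length 3:
v_1 = (1, 4, 0, 4)ᵀ
v_2 = (1, 2, -1, 2)ᵀ
v_3 = (0, 1, 0, 0)ᵀ

Let N = A − (3)·I. We want v_3 with N^3 v_3 = 0 but N^2 v_3 ≠ 0; then v_{j-1} := N · v_j for j = 3, …, 2.

Pick v_3 = (0, 1, 0, 0)ᵀ.
Then v_2 = N · v_3 = (1, 2, -1, 2)ᵀ.
Then v_1 = N · v_2 = (1, 4, 0, 4)ᵀ.

Sanity check: (A − (3)·I) v_1 = (0, 0, 0, 0)ᵀ = 0. ✓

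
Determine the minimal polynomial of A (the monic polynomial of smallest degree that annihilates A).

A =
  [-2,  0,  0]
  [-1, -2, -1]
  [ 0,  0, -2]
x^2 + 4*x + 4

The characteristic polynomial is χ_A(x) = (x + 2)^3, so the eigenvalues are known. The minimal polynomial is
  m_A(x) = Π_λ (x − λ)^{k_λ}
where k_λ is the size of the *largest* Jordan block for λ (equivalently, the smallest k with (A − λI)^k v = 0 for every generalised eigenvector v of λ).

  λ = -2: largest Jordan block has size 2, contributing (x + 2)^2

So m_A(x) = (x + 2)^2 = x^2 + 4*x + 4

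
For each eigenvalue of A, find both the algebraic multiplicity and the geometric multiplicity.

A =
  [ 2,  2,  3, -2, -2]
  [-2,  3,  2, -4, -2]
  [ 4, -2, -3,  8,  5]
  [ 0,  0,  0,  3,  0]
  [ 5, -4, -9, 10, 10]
λ = 3: alg = 5, geom = 3

Step 1 — factor the characteristic polynomial to read off the algebraic multiplicities:
  χ_A(x) = (x - 3)^5

Step 2 — compute geometric multiplicities via the rank-nullity identity g(λ) = n − rank(A − λI):
  rank(A − (3)·I) = 2, so dim ker(A − (3)·I) = n − 2 = 3

Summary:
  λ = 3: algebraic multiplicity = 5, geometric multiplicity = 3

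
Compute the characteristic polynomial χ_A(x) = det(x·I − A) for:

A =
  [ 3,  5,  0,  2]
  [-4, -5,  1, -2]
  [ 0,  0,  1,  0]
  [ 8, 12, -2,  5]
x^4 - 4*x^3 + 6*x^2 - 4*x + 1

Expanding det(x·I − A) (e.g. by cofactor expansion or by noting that A is similar to its Jordan form J, which has the same characteristic polynomial as A) gives
  χ_A(x) = x^4 - 4*x^3 + 6*x^2 - 4*x + 1
which factors as (x - 1)^4. The eigenvalues (with algebraic multiplicities) are λ = 1 with multiplicity 4.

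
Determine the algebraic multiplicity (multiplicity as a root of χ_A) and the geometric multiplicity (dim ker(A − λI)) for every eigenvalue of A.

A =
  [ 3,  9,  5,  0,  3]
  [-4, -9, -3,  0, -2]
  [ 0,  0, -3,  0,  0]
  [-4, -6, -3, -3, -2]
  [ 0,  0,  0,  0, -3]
λ = -3: alg = 5, geom = 3

Step 1 — factor the characteristic polynomial to read off the algebraic multiplicities:
  χ_A(x) = (x + 3)^5

Step 2 — compute geometric multiplicities via the rank-nullity identity g(λ) = n − rank(A − λI):
  rank(A − (-3)·I) = 2, so dim ker(A − (-3)·I) = n − 2 = 3

Summary:
  λ = -3: algebraic multiplicity = 5, geometric multiplicity = 3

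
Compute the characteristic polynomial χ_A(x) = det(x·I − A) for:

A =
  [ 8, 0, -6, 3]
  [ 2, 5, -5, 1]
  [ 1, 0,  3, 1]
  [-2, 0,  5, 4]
x^4 - 20*x^3 + 150*x^2 - 500*x + 625

Expanding det(x·I − A) (e.g. by cofactor expansion or by noting that A is similar to its Jordan form J, which has the same characteristic polynomial as A) gives
  χ_A(x) = x^4 - 20*x^3 + 150*x^2 - 500*x + 625
which factors as (x - 5)^4. The eigenvalues (with algebraic multiplicities) are λ = 5 with multiplicity 4.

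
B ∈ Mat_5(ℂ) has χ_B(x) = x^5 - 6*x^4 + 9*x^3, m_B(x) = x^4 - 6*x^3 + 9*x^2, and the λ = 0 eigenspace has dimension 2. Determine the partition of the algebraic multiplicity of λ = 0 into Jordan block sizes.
Block sizes for λ = 0: [2, 1]

Step 1 — from the characteristic polynomial, algebraic multiplicity of λ = 0 is 3. From dim ker(B − (0)·I) = 2, there are exactly 2 Jordan blocks for λ = 0.
Step 2 — from the minimal polynomial, the factor (x − 0)^2 tells us the largest block for λ = 0 has size 2.
Step 3 — with total size 3, 2 blocks, and largest block 2, the block sizes (in nonincreasing order) are [2, 1].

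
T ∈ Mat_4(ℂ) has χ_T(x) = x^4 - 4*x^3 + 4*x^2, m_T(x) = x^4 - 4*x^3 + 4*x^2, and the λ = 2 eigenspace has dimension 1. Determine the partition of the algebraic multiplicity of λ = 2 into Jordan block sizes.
Block sizes for λ = 2: [2]

Step 1 — from the characteristic polynomial, algebraic multiplicity of λ = 2 is 2. From dim ker(T − (2)·I) = 1, there are exactly 1 Jordan blocks for λ = 2.
Step 2 — from the minimal polynomial, the factor (x − 2)^2 tells us the largest block for λ = 2 has size 2.
Step 3 — with total size 2, 1 blocks, and largest block 2, the block sizes (in nonincreasing order) are [2].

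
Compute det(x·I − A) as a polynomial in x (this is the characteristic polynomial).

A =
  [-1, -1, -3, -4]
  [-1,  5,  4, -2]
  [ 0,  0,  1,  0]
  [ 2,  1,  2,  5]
x^4 - 10*x^3 + 33*x^2 - 40*x + 16

Expanding det(x·I − A) (e.g. by cofactor expansion or by noting that A is similar to its Jordan form J, which has the same characteristic polynomial as A) gives
  χ_A(x) = x^4 - 10*x^3 + 33*x^2 - 40*x + 16
which factors as (x - 4)^2*(x - 1)^2. The eigenvalues (with algebraic multiplicities) are λ = 1 with multiplicity 2, λ = 4 with multiplicity 2.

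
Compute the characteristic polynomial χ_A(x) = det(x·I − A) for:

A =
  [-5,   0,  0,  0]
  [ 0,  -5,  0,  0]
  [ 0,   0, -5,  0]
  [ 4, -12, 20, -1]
x^4 + 16*x^3 + 90*x^2 + 200*x + 125

Expanding det(x·I − A) (e.g. by cofactor expansion or by noting that A is similar to its Jordan form J, which has the same characteristic polynomial as A) gives
  χ_A(x) = x^4 + 16*x^3 + 90*x^2 + 200*x + 125
which factors as (x + 1)*(x + 5)^3. The eigenvalues (with algebraic multiplicities) are λ = -5 with multiplicity 3, λ = -1 with multiplicity 1.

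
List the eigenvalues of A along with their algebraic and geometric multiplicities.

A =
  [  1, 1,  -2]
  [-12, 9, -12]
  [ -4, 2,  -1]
λ = 3: alg = 3, geom = 2

Step 1 — factor the characteristic polynomial to read off the algebraic multiplicities:
  χ_A(x) = (x - 3)^3

Step 2 — compute geometric multiplicities via the rank-nullity identity g(λ) = n − rank(A − λI):
  rank(A − (3)·I) = 1, so dim ker(A − (3)·I) = n − 1 = 2

Summary:
  λ = 3: algebraic multiplicity = 3, geometric multiplicity = 2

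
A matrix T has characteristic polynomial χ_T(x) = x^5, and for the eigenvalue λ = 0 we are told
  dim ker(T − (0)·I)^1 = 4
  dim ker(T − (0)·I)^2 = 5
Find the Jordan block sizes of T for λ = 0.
Block sizes for λ = 0: [2, 1, 1, 1]

From the dimensions of kernels of powers, the number of Jordan blocks of size at least j is d_j − d_{j−1} where d_j = dim ker(N^j) (with d_0 = 0). Computing the differences gives [4, 1].
The number of blocks of size exactly k is (#blocks of size ≥ k) − (#blocks of size ≥ k + 1), so the partition is: 3 block(s) of size 1, 1 block(s) of size 2.
In nonincreasing order the block sizes are [2, 1, 1, 1].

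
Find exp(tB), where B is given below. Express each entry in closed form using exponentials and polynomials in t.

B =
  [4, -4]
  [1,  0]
e^{tB} =
  [2*t*exp(2*t) + exp(2*t), -4*t*exp(2*t)]
  [t*exp(2*t), -2*t*exp(2*t) + exp(2*t)]

Strategy: write B = P · J · P⁻¹ where J is a Jordan canonical form, so e^{tB} = P · e^{tJ} · P⁻¹, and e^{tJ} can be computed block-by-block.

B has Jordan form
J =
  [2, 1]
  [0, 2]
(up to reordering of blocks).

Per-block formulas:
  For a 2×2 Jordan block J_2(2): exp(t · J_2(2)) = e^(2t)·(I + t·N), where N is the 2×2 nilpotent shift.

After assembling e^{tJ} and conjugating by P, we get:

e^{tB} =
  [2*t*exp(2*t) + exp(2*t), -4*t*exp(2*t)]
  [t*exp(2*t), -2*t*exp(2*t) + exp(2*t)]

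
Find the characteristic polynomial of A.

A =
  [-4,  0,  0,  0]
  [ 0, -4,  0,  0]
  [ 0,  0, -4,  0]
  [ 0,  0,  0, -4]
x^4 + 16*x^3 + 96*x^2 + 256*x + 256

Expanding det(x·I − A) (e.g. by cofactor expansion or by noting that A is similar to its Jordan form J, which has the same characteristic polynomial as A) gives
  χ_A(x) = x^4 + 16*x^3 + 96*x^2 + 256*x + 256
which factors as (x + 4)^4. The eigenvalues (with algebraic multiplicities) are λ = -4 with multiplicity 4.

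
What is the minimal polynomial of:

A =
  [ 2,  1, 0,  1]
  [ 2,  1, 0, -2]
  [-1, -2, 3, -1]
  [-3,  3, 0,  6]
x^2 - 6*x + 9

The characteristic polynomial is χ_A(x) = (x - 3)^4, so the eigenvalues are known. The minimal polynomial is
  m_A(x) = Π_λ (x − λ)^{k_λ}
where k_λ is the size of the *largest* Jordan block for λ (equivalently, the smallest k with (A − λI)^k v = 0 for every generalised eigenvector v of λ).

  λ = 3: largest Jordan block has size 2, contributing (x − 3)^2

So m_A(x) = (x - 3)^2 = x^2 - 6*x + 9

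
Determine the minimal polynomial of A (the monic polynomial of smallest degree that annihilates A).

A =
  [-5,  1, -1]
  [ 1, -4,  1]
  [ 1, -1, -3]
x^3 + 12*x^2 + 48*x + 64

The characteristic polynomial is χ_A(x) = (x + 4)^3, so the eigenvalues are known. The minimal polynomial is
  m_A(x) = Π_λ (x − λ)^{k_λ}
where k_λ is the size of the *largest* Jordan block for λ (equivalently, the smallest k with (A − λI)^k v = 0 for every generalised eigenvector v of λ).

  λ = -4: largest Jordan block has size 3, contributing (x + 4)^3

So m_A(x) = (x + 4)^3 = x^3 + 12*x^2 + 48*x + 64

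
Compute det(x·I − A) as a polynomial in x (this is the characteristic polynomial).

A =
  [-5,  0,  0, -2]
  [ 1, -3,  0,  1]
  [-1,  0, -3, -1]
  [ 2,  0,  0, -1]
x^4 + 12*x^3 + 54*x^2 + 108*x + 81

Expanding det(x·I − A) (e.g. by cofactor expansion or by noting that A is similar to its Jordan form J, which has the same characteristic polynomial as A) gives
  χ_A(x) = x^4 + 12*x^3 + 54*x^2 + 108*x + 81
which factors as (x + 3)^4. The eigenvalues (with algebraic multiplicities) are λ = -3 with multiplicity 4.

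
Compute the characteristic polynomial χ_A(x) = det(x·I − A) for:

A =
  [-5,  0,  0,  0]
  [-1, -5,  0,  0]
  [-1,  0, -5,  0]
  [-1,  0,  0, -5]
x^4 + 20*x^3 + 150*x^2 + 500*x + 625

Expanding det(x·I − A) (e.g. by cofactor expansion or by noting that A is similar to its Jordan form J, which has the same characteristic polynomial as A) gives
  χ_A(x) = x^4 + 20*x^3 + 150*x^2 + 500*x + 625
which factors as (x + 5)^4. The eigenvalues (with algebraic multiplicities) are λ = -5 with multiplicity 4.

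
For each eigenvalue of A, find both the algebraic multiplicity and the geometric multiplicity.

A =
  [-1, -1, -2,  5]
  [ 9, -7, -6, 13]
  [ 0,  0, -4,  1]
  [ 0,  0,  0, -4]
λ = -4: alg = 4, geom = 2

Step 1 — factor the characteristic polynomial to read off the algebraic multiplicities:
  χ_A(x) = (x + 4)^4

Step 2 — compute geometric multiplicities via the rank-nullity identity g(λ) = n − rank(A − λI):
  rank(A − (-4)·I) = 2, so dim ker(A − (-4)·I) = n − 2 = 2

Summary:
  λ = -4: algebraic multiplicity = 4, geometric multiplicity = 2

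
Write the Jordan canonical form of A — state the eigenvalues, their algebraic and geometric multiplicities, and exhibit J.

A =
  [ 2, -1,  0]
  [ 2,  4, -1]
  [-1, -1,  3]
J_3(3)

The characteristic polynomial is
  det(x·I − A) = x^3 - 9*x^2 + 27*x - 27 = (x - 3)^3

Eigenvalues and multiplicities (the geometric multiplicity of λ is n − rank(A − λI), which equals the number of Jordan blocks for λ):
  λ = 3: algebraic multiplicity = 3, geometric multiplicity = 1

Determining the block sizes for each eigenvalue:
  λ = 3: one block (gm = 1), so the single block has size am = 3 → block sizes [3]

Assembling the blocks gives a Jordan form
J =
  [3, 1, 0]
  [0, 3, 1]
  [0, 0, 3]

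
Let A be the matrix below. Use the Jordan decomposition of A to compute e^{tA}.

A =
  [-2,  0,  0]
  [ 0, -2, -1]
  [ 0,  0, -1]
e^{tA} =
  [exp(-2*t), 0, 0]
  [0, exp(-2*t), -exp(-t) + exp(-2*t)]
  [0, 0, exp(-t)]

Strategy: write A = P · J · P⁻¹ where J is a Jordan canonical form, so e^{tA} = P · e^{tJ} · P⁻¹, and e^{tJ} can be computed block-by-block.

A has Jordan form
J =
  [-2,  0,  0]
  [ 0, -2,  0]
  [ 0,  0, -1]
(up to reordering of blocks).

Per-block formulas:
  For a 1×1 block at λ = -1: exp(t · [-1]) = [e^(-1t)].
  For a 1×1 block at λ = -2: exp(t · [-2]) = [e^(-2t)].

After assembling e^{tJ} and conjugating by P, we get:

e^{tA} =
  [exp(-2*t), 0, 0]
  [0, exp(-2*t), -exp(-t) + exp(-2*t)]
  [0, 0, exp(-t)]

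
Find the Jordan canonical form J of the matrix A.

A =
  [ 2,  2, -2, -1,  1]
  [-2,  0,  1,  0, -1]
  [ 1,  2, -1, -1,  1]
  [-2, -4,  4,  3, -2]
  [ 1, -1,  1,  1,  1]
J_3(1) ⊕ J_1(1) ⊕ J_1(1)

The characteristic polynomial is
  det(x·I − A) = x^5 - 5*x^4 + 10*x^3 - 10*x^2 + 5*x - 1 = (x - 1)^5

Eigenvalues and multiplicities (the geometric multiplicity of λ is n − rank(A − λI), which equals the number of Jordan blocks for λ):
  λ = 1: algebraic multiplicity = 5, geometric multiplicity = 3

Determining the block sizes for each eigenvalue:
  λ = 1: with am = 5 and gm = 3, the partition is not yet determined (e.g. several partitions of 5 into 3 parts exist). Let N = A − (1)·I. Computing rank(N^1) = 2, rank(N^2) = 1, rank(N^3) = 0; the number of blocks of size ≥ j is rank(N^{j−1}) − rank(N^j), giving [3, 1, 1]. So we have 1 block(s) of size 3, 2 block(s) of size 1 → block sizes [3, 1, 1]

Assembling the blocks gives a Jordan form
J =
  [1, 1, 0, 0, 0]
  [0, 1, 1, 0, 0]
  [0, 0, 1, 0, 0]
  [0, 0, 0, 1, 0]
  [0, 0, 0, 0, 1]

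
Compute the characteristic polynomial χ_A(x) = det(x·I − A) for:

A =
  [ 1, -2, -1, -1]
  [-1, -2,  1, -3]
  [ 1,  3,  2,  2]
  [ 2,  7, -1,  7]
x^4 - 8*x^3 + 24*x^2 - 32*x + 16

Expanding det(x·I − A) (e.g. by cofactor expansion or by noting that A is similar to its Jordan form J, which has the same characteristic polynomial as A) gives
  χ_A(x) = x^4 - 8*x^3 + 24*x^2 - 32*x + 16
which factors as (x - 2)^4. The eigenvalues (with algebraic multiplicities) are λ = 2 with multiplicity 4.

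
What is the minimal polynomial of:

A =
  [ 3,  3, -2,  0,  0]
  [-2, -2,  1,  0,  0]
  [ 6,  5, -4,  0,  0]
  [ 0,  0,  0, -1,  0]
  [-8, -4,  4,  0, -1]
x^3 + 3*x^2 + 3*x + 1

The characteristic polynomial is χ_A(x) = (x + 1)^5, so the eigenvalues are known. The minimal polynomial is
  m_A(x) = Π_λ (x − λ)^{k_λ}
where k_λ is the size of the *largest* Jordan block for λ (equivalently, the smallest k with (A − λI)^k v = 0 for every generalised eigenvector v of λ).

  λ = -1: largest Jordan block has size 3, contributing (x + 1)^3

So m_A(x) = (x + 1)^3 = x^3 + 3*x^2 + 3*x + 1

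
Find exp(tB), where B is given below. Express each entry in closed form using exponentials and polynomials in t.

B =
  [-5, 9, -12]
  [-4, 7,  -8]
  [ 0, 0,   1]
e^{tB} =
  [-6*t*exp(t) + exp(t), 9*t*exp(t), -12*t*exp(t)]
  [-4*t*exp(t), 6*t*exp(t) + exp(t), -8*t*exp(t)]
  [0, 0, exp(t)]

Strategy: write B = P · J · P⁻¹ where J is a Jordan canonical form, so e^{tB} = P · e^{tJ} · P⁻¹, and e^{tJ} can be computed block-by-block.

B has Jordan form
J =
  [1, 1, 0]
  [0, 1, 0]
  [0, 0, 1]
(up to reordering of blocks).

Per-block formulas:
  For a 1×1 block at λ = 1: exp(t · [1]) = [e^(1t)].
  For a 2×2 Jordan block J_2(1): exp(t · J_2(1)) = e^(1t)·(I + t·N), where N is the 2×2 nilpotent shift.

After assembling e^{tJ} and conjugating by P, we get:

e^{tB} =
  [-6*t*exp(t) + exp(t), 9*t*exp(t), -12*t*exp(t)]
  [-4*t*exp(t), 6*t*exp(t) + exp(t), -8*t*exp(t)]
  [0, 0, exp(t)]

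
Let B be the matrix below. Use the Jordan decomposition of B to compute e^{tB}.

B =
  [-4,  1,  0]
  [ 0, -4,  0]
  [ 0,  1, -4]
e^{tB} =
  [exp(-4*t), t*exp(-4*t), 0]
  [0, exp(-4*t), 0]
  [0, t*exp(-4*t), exp(-4*t)]

Strategy: write B = P · J · P⁻¹ where J is a Jordan canonical form, so e^{tB} = P · e^{tJ} · P⁻¹, and e^{tJ} can be computed block-by-block.

B has Jordan form
J =
  [-4,  1,  0]
  [ 0, -4,  0]
  [ 0,  0, -4]
(up to reordering of blocks).

Per-block formulas:
  For a 1×1 block at λ = -4: exp(t · [-4]) = [e^(-4t)].
  For a 2×2 Jordan block J_2(-4): exp(t · J_2(-4)) = e^(-4t)·(I + t·N), where N is the 2×2 nilpotent shift.

After assembling e^{tJ} and conjugating by P, we get:

e^{tB} =
  [exp(-4*t), t*exp(-4*t), 0]
  [0, exp(-4*t), 0]
  [0, t*exp(-4*t), exp(-4*t)]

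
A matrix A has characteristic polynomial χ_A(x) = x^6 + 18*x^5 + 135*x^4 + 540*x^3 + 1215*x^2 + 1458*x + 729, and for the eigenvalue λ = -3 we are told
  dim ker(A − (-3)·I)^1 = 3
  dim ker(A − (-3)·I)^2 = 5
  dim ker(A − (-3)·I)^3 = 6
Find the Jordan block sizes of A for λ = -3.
Block sizes for λ = -3: [3, 2, 1]

From the dimensions of kernels of powers, the number of Jordan blocks of size at least j is d_j − d_{j−1} where d_j = dim ker(N^j) (with d_0 = 0). Computing the differences gives [3, 2, 1].
The number of blocks of size exactly k is (#blocks of size ≥ k) − (#blocks of size ≥ k + 1), so the partition is: 1 block(s) of size 1, 1 block(s) of size 2, 1 block(s) of size 3.
In nonincreasing order the block sizes are [3, 2, 1].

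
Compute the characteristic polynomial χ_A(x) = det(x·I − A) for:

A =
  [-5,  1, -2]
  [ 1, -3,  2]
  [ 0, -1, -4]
x^3 + 12*x^2 + 48*x + 64

Expanding det(x·I − A) (e.g. by cofactor expansion or by noting that A is similar to its Jordan form J, which has the same characteristic polynomial as A) gives
  χ_A(x) = x^3 + 12*x^2 + 48*x + 64
which factors as (x + 4)^3. The eigenvalues (with algebraic multiplicities) are λ = -4 with multiplicity 3.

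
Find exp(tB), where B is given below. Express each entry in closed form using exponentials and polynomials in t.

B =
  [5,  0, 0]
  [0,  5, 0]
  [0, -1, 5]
e^{tB} =
  [exp(5*t), 0, 0]
  [0, exp(5*t), 0]
  [0, -t*exp(5*t), exp(5*t)]

Strategy: write B = P · J · P⁻¹ where J is a Jordan canonical form, so e^{tB} = P · e^{tJ} · P⁻¹, and e^{tJ} can be computed block-by-block.

B has Jordan form
J =
  [5, 1, 0]
  [0, 5, 0]
  [0, 0, 5]
(up to reordering of blocks).

Per-block formulas:
  For a 2×2 Jordan block J_2(5): exp(t · J_2(5)) = e^(5t)·(I + t·N), where N is the 2×2 nilpotent shift.
  For a 1×1 block at λ = 5: exp(t · [5]) = [e^(5t)].

After assembling e^{tJ} and conjugating by P, we get:

e^{tB} =
  [exp(5*t), 0, 0]
  [0, exp(5*t), 0]
  [0, -t*exp(5*t), exp(5*t)]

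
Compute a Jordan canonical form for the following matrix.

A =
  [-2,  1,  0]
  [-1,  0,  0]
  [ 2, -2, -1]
J_2(-1) ⊕ J_1(-1)

The characteristic polynomial is
  det(x·I − A) = x^3 + 3*x^2 + 3*x + 1 = (x + 1)^3

Eigenvalues and multiplicities (the geometric multiplicity of λ is n − rank(A − λI), which equals the number of Jordan blocks for λ):
  λ = -1: algebraic multiplicity = 3, geometric multiplicity = 2

Determining the block sizes for each eigenvalue:
  λ = -1: 2 blocks summing to 3 forces exactly one block of size 2 and the rest size 1 → block sizes [2, 1]

Assembling the blocks gives a Jordan form
J =
  [-1,  1,  0]
  [ 0, -1,  0]
  [ 0,  0, -1]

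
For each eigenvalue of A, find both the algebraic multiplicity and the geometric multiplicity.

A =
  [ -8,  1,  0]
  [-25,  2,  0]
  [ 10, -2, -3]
λ = -3: alg = 3, geom = 2

Step 1 — factor the characteristic polynomial to read off the algebraic multiplicities:
  χ_A(x) = (x + 3)^3

Step 2 — compute geometric multiplicities via the rank-nullity identity g(λ) = n − rank(A − λI):
  rank(A − (-3)·I) = 1, so dim ker(A − (-3)·I) = n − 1 = 2

Summary:
  λ = -3: algebraic multiplicity = 3, geometric multiplicity = 2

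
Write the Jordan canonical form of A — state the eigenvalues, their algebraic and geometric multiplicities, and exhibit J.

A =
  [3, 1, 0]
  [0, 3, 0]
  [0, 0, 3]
J_2(3) ⊕ J_1(3)

The characteristic polynomial is
  det(x·I − A) = x^3 - 9*x^2 + 27*x - 27 = (x - 3)^3

Eigenvalues and multiplicities (the geometric multiplicity of λ is n − rank(A − λI), which equals the number of Jordan blocks for λ):
  λ = 3: algebraic multiplicity = 3, geometric multiplicity = 2

Determining the block sizes for each eigenvalue:
  λ = 3: 2 blocks summing to 3 forces exactly one block of size 2 and the rest size 1 → block sizes [2, 1]

Assembling the blocks gives a Jordan form
J =
  [3, 1, 0]
  [0, 3, 0]
  [0, 0, 3]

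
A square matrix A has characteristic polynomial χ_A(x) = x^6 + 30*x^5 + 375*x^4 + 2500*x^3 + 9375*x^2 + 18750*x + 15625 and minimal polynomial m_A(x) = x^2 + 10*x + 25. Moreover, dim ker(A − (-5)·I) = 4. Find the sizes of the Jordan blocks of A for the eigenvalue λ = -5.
Block sizes for λ = -5: [2, 2, 1, 1]

Step 1 — from the characteristic polynomial, algebraic multiplicity of λ = -5 is 6. From dim ker(A − (-5)·I) = 4, there are exactly 4 Jordan blocks for λ = -5.
Step 2 — from the minimal polynomial, the factor (x + 5)^2 tells us the largest block for λ = -5 has size 2.
Step 3 — with total size 6, 4 blocks, and largest block 2, the block sizes (in nonincreasing order) are [2, 2, 1, 1].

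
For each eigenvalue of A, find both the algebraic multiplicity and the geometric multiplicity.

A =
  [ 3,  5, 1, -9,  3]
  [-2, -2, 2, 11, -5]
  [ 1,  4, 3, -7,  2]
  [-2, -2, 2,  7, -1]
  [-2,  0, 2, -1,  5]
λ = 2: alg = 2, geom = 1; λ = 4: alg = 3, geom = 1

Step 1 — factor the characteristic polynomial to read off the algebraic multiplicities:
  χ_A(x) = (x - 4)^3*(x - 2)^2

Step 2 — compute geometric multiplicities via the rank-nullity identity g(λ) = n − rank(A − λI):
  rank(A − (2)·I) = 4, so dim ker(A − (2)·I) = n − 4 = 1
  rank(A − (4)·I) = 4, so dim ker(A − (4)·I) = n − 4 = 1

Summary:
  λ = 2: algebraic multiplicity = 2, geometric multiplicity = 1
  λ = 4: algebraic multiplicity = 3, geometric multiplicity = 1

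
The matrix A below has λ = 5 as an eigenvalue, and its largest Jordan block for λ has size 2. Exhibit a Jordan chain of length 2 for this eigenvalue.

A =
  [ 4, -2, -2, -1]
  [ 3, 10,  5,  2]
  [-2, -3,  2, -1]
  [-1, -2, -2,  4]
A Jordan chain for λ = 5 of length 2:
v_1 = (-1, 3, -2, -1)ᵀ
v_2 = (1, 0, 0, 0)ᵀ

Let N = A − (5)·I. We want v_2 with N^2 v_2 = 0 but N^1 v_2 ≠ 0; then v_{j-1} := N · v_j for j = 2, …, 2.

Pick v_2 = (1, 0, 0, 0)ᵀ.
Then v_1 = N · v_2 = (-1, 3, -2, -1)ᵀ.

Sanity check: (A − (5)·I) v_1 = (0, 0, 0, 0)ᵀ = 0. ✓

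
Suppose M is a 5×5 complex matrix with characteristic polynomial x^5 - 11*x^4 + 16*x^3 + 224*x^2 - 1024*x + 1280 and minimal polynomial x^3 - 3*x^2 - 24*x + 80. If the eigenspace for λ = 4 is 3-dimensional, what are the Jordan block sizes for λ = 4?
Block sizes for λ = 4: [2, 1, 1]

Step 1 — from the characteristic polynomial, algebraic multiplicity of λ = 4 is 4. From dim ker(M − (4)·I) = 3, there are exactly 3 Jordan blocks for λ = 4.
Step 2 — from the minimal polynomial, the factor (x − 4)^2 tells us the largest block for λ = 4 has size 2.
Step 3 — with total size 4, 3 blocks, and largest block 2, the block sizes (in nonincreasing order) are [2, 1, 1].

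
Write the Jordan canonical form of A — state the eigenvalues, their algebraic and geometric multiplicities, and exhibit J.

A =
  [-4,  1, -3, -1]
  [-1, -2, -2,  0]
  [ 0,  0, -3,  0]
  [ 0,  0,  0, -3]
J_3(-3) ⊕ J_1(-3)

The characteristic polynomial is
  det(x·I − A) = x^4 + 12*x^3 + 54*x^2 + 108*x + 81 = (x + 3)^4

Eigenvalues and multiplicities (the geometric multiplicity of λ is n − rank(A − λI), which equals the number of Jordan blocks for λ):
  λ = -3: algebraic multiplicity = 4, geometric multiplicity = 2

Determining the block sizes for each eigenvalue:
  λ = -3: with am = 4 and gm = 2, the partition is not yet determined (e.g. several partitions of 4 into 2 parts exist). Let N = A − (-3)·I. Computing rank(N^1) = 2, rank(N^2) = 1, rank(N^3) = 0; the number of blocks of size ≥ j is rank(N^{j−1}) − rank(N^j), giving [2, 1, 1]. So we have 1 block(s) of size 3, 1 block(s) of size 1 → block sizes [3, 1]

Assembling the blocks gives a Jordan form
J =
  [-3,  1,  0,  0]
  [ 0, -3,  1,  0]
  [ 0,  0, -3,  0]
  [ 0,  0,  0, -3]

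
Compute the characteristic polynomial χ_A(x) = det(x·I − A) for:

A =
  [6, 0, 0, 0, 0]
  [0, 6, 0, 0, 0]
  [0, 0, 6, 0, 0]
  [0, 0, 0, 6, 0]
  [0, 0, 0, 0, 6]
x^5 - 30*x^4 + 360*x^3 - 2160*x^2 + 6480*x - 7776

Expanding det(x·I − A) (e.g. by cofactor expansion or by noting that A is similar to its Jordan form J, which has the same characteristic polynomial as A) gives
  χ_A(x) = x^5 - 30*x^4 + 360*x^3 - 2160*x^2 + 6480*x - 7776
which factors as (x - 6)^5. The eigenvalues (with algebraic multiplicities) are λ = 6 with multiplicity 5.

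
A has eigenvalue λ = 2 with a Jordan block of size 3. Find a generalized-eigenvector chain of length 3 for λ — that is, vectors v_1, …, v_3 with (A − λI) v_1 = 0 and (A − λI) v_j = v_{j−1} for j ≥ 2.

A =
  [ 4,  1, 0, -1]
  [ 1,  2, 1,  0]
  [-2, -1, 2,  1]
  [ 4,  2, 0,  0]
A Jordan chain for λ = 2 of length 3:
v_1 = (1, 0, -1, 2)ᵀ
v_2 = (2, 1, -2, 4)ᵀ
v_3 = (1, 0, 0, 0)ᵀ

Let N = A − (2)·I. We want v_3 with N^3 v_3 = 0 but N^2 v_3 ≠ 0; then v_{j-1} := N · v_j for j = 3, …, 2.

Pick v_3 = (1, 0, 0, 0)ᵀ.
Then v_2 = N · v_3 = (2, 1, -2, 4)ᵀ.
Then v_1 = N · v_2 = (1, 0, -1, 2)ᵀ.

Sanity check: (A − (2)·I) v_1 = (0, 0, 0, 0)ᵀ = 0. ✓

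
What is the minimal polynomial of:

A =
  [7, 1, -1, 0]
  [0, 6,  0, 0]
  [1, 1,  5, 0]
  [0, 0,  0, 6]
x^2 - 12*x + 36

The characteristic polynomial is χ_A(x) = (x - 6)^4, so the eigenvalues are known. The minimal polynomial is
  m_A(x) = Π_λ (x − λ)^{k_λ}
where k_λ is the size of the *largest* Jordan block for λ (equivalently, the smallest k with (A − λI)^k v = 0 for every generalised eigenvector v of λ).

  λ = 6: largest Jordan block has size 2, contributing (x − 6)^2

So m_A(x) = (x - 6)^2 = x^2 - 12*x + 36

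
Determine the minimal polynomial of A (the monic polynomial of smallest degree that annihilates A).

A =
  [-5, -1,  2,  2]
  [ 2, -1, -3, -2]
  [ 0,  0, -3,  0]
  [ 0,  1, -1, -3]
x^3 + 9*x^2 + 27*x + 27

The characteristic polynomial is χ_A(x) = (x + 3)^4, so the eigenvalues are known. The minimal polynomial is
  m_A(x) = Π_λ (x − λ)^{k_λ}
where k_λ is the size of the *largest* Jordan block for λ (equivalently, the smallest k with (A − λI)^k v = 0 for every generalised eigenvector v of λ).

  λ = -3: largest Jordan block has size 3, contributing (x + 3)^3

So m_A(x) = (x + 3)^3 = x^3 + 9*x^2 + 27*x + 27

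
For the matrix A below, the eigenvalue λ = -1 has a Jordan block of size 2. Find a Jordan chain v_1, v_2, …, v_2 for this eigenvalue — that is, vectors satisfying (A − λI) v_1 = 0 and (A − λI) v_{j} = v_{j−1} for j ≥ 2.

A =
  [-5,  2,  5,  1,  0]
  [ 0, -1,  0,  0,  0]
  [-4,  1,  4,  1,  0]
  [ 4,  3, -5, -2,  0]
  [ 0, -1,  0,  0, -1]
A Jordan chain for λ = -1 of length 2:
v_1 = (-4, 0, -4, 4, 0)ᵀ
v_2 = (1, 0, 0, 0, 0)ᵀ

Let N = A − (-1)·I. We want v_2 with N^2 v_2 = 0 but N^1 v_2 ≠ 0; then v_{j-1} := N · v_j for j = 2, …, 2.

Pick v_2 = (1, 0, 0, 0, 0)ᵀ.
Then v_1 = N · v_2 = (-4, 0, -4, 4, 0)ᵀ.

Sanity check: (A − (-1)·I) v_1 = (0, 0, 0, 0, 0)ᵀ = 0. ✓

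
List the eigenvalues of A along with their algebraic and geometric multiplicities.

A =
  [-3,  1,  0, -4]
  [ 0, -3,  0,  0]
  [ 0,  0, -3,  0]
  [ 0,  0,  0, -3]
λ = -3: alg = 4, geom = 3

Step 1 — factor the characteristic polynomial to read off the algebraic multiplicities:
  χ_A(x) = (x + 3)^4

Step 2 — compute geometric multiplicities via the rank-nullity identity g(λ) = n − rank(A − λI):
  rank(A − (-3)·I) = 1, so dim ker(A − (-3)·I) = n − 1 = 3

Summary:
  λ = -3: algebraic multiplicity = 4, geometric multiplicity = 3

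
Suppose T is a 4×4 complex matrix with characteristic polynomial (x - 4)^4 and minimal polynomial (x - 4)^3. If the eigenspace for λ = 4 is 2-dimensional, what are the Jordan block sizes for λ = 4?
Block sizes for λ = 4: [3, 1]

Step 1 — from the characteristic polynomial, algebraic multiplicity of λ = 4 is 4. From dim ker(T − (4)·I) = 2, there are exactly 2 Jordan blocks for λ = 4.
Step 2 — from the minimal polynomial, the factor (x − 4)^3 tells us the largest block for λ = 4 has size 3.
Step 3 — with total size 4, 2 blocks, and largest block 3, the block sizes (in nonincreasing order) are [3, 1].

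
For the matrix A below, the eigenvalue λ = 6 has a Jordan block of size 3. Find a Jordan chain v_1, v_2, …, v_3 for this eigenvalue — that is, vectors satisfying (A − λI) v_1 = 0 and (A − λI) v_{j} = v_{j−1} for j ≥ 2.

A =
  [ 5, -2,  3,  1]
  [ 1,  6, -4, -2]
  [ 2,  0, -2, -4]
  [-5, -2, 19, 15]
A Jordan chain for λ = 6 of length 3:
v_1 = (0, 1, 2, -4)ᵀ
v_2 = (-1, 1, 2, -5)ᵀ
v_3 = (1, 0, 0, 0)ᵀ

Let N = A − (6)·I. We want v_3 with N^3 v_3 = 0 but N^2 v_3 ≠ 0; then v_{j-1} := N · v_j for j = 3, …, 2.

Pick v_3 = (1, 0, 0, 0)ᵀ.
Then v_2 = N · v_3 = (-1, 1, 2, -5)ᵀ.
Then v_1 = N · v_2 = (0, 1, 2, -4)ᵀ.

Sanity check: (A − (6)·I) v_1 = (0, 0, 0, 0)ᵀ = 0. ✓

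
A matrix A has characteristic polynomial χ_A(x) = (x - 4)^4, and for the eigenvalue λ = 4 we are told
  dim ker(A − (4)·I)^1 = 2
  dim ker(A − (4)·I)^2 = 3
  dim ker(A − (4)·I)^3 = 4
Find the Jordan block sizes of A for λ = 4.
Block sizes for λ = 4: [3, 1]

From the dimensions of kernels of powers, the number of Jordan blocks of size at least j is d_j − d_{j−1} where d_j = dim ker(N^j) (with d_0 = 0). Computing the differences gives [2, 1, 1].
The number of blocks of size exactly k is (#blocks of size ≥ k) − (#blocks of size ≥ k + 1), so the partition is: 1 block(s) of size 1, 1 block(s) of size 3.
In nonincreasing order the block sizes are [3, 1].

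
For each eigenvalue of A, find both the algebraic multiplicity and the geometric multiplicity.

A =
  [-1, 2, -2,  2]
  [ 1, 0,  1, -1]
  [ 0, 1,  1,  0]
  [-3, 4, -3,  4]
λ = 1: alg = 4, geom = 2

Step 1 — factor the characteristic polynomial to read off the algebraic multiplicities:
  χ_A(x) = (x - 1)^4

Step 2 — compute geometric multiplicities via the rank-nullity identity g(λ) = n − rank(A − λI):
  rank(A − (1)·I) = 2, so dim ker(A − (1)·I) = n − 2 = 2

Summary:
  λ = 1: algebraic multiplicity = 4, geometric multiplicity = 2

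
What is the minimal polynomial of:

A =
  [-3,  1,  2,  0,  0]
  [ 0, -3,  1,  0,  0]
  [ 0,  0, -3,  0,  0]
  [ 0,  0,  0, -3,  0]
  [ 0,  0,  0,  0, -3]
x^3 + 9*x^2 + 27*x + 27

The characteristic polynomial is χ_A(x) = (x + 3)^5, so the eigenvalues are known. The minimal polynomial is
  m_A(x) = Π_λ (x − λ)^{k_λ}
where k_λ is the size of the *largest* Jordan block for λ (equivalently, the smallest k with (A − λI)^k v = 0 for every generalised eigenvector v of λ).

  λ = -3: largest Jordan block has size 3, contributing (x + 3)^3

So m_A(x) = (x + 3)^3 = x^3 + 9*x^2 + 27*x + 27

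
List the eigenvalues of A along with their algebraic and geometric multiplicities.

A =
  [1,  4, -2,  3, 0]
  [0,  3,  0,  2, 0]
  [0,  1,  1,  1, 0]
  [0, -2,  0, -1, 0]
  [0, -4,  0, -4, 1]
λ = 1: alg = 5, geom = 3

Step 1 — factor the characteristic polynomial to read off the algebraic multiplicities:
  χ_A(x) = (x - 1)^5

Step 2 — compute geometric multiplicities via the rank-nullity identity g(λ) = n − rank(A − λI):
  rank(A − (1)·I) = 2, so dim ker(A − (1)·I) = n − 2 = 3

Summary:
  λ = 1: algebraic multiplicity = 5, geometric multiplicity = 3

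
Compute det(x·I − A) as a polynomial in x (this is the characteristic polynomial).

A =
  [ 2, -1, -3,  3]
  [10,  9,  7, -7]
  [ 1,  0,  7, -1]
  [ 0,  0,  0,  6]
x^4 - 24*x^3 + 216*x^2 - 864*x + 1296

Expanding det(x·I − A) (e.g. by cofactor expansion or by noting that A is similar to its Jordan form J, which has the same characteristic polynomial as A) gives
  χ_A(x) = x^4 - 24*x^3 + 216*x^2 - 864*x + 1296
which factors as (x - 6)^4. The eigenvalues (with algebraic multiplicities) are λ = 6 with multiplicity 4.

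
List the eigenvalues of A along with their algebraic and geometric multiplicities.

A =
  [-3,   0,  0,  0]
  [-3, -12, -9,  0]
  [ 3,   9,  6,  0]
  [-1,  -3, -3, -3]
λ = -3: alg = 4, geom = 3

Step 1 — factor the characteristic polynomial to read off the algebraic multiplicities:
  χ_A(x) = (x + 3)^4

Step 2 — compute geometric multiplicities via the rank-nullity identity g(λ) = n − rank(A − λI):
  rank(A − (-3)·I) = 1, so dim ker(A − (-3)·I) = n − 1 = 3

Summary:
  λ = -3: algebraic multiplicity = 4, geometric multiplicity = 3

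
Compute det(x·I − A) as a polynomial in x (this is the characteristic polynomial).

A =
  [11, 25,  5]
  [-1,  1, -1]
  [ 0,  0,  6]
x^3 - 18*x^2 + 108*x - 216

Expanding det(x·I − A) (e.g. by cofactor expansion or by noting that A is similar to its Jordan form J, which has the same characteristic polynomial as A) gives
  χ_A(x) = x^3 - 18*x^2 + 108*x - 216
which factors as (x - 6)^3. The eigenvalues (with algebraic multiplicities) are λ = 6 with multiplicity 3.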